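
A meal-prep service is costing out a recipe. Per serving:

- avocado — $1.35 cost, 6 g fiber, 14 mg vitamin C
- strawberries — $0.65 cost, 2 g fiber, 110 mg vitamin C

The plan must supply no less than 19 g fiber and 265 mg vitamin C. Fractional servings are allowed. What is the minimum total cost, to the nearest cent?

$4.69

With two linear requirements the optimum uses one or two foods; enumerate the corners.
avocado only: max(19/6, 265/14) = 18.93 servings → $25.55.
strawberries only: max(19/2, 265/110) = 9.5 servings → $6.17.
avocado + strawberries with both tight: 2.468 servings and 2.095 servings → $4.69.
Cheapest feasible corner: $4.69.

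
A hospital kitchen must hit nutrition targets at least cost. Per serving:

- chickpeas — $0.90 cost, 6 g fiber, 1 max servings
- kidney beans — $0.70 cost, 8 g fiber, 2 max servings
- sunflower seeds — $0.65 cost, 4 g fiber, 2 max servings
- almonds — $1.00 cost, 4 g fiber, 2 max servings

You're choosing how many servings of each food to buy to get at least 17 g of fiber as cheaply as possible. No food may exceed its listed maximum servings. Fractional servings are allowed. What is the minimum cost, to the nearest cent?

Cost per g of fiber: kidney beans $0.0875, chickpeas $0.1500, sunflower seeds $0.1625, almonds $0.2500.
Take 2 servings of kidney beans: +16.0 g fiber for $1.40 (total $1.40, still need 1.0 g).
Take 0.1667 servings of chickpeas: +1.0 g fiber for $0.15 (total $1.55, still need 0.0 g).
Greedy by cheapest-per-g is optimal for a single linear constraint, so the minimum cost is $1.55.

$1.55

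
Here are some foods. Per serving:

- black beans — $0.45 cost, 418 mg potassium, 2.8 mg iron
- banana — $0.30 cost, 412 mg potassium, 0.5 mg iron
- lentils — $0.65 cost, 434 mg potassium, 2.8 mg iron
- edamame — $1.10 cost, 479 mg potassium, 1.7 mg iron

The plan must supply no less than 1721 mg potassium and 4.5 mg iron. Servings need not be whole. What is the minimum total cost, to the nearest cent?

$1.41

This is a tiny linear program; its minimum lies at a vertex of the feasible set. List the vertices and price them.
black beans only: max(1721/418, 4.5/2.8) = 4.117 servings → $1.85.
banana only: max(1721/412, 4.5/0.5) = 9 servings → $2.70.
lentils only: max(1721/434, 4.5/2.8) = 3.965 servings → $2.58.
edamame only: max(1721/479, 4.5/1.7) = 3.593 servings → $3.95.
black beans + banana with both tight: 1.052 servings and 3.11 servings → $1.41.
black beans + lentils: intersection lies outside the first quadrant.
black beans + edamame with both targets exact would need a negative amount; discard.
banana + lentils with both tight: 3.06 servings and 1.061 servings → $1.61.
banana + edamame with both tight: 1.671 servings and 2.156 servings → $2.87.
lentils + edamame: the both-tight solution has a negative serving — not a feasible corner.
So the least-cost plan costs $1.41.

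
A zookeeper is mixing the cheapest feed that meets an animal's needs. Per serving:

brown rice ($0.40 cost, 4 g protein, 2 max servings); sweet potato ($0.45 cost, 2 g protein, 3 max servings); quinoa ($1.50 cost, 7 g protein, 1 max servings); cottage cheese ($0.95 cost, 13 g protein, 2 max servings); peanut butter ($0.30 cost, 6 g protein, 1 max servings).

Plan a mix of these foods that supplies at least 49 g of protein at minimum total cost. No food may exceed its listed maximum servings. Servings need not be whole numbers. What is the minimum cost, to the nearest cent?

Cost per g of protein: peanut butter $0.0500, cottage cheese $0.0731, brown rice $0.1000, quinoa $0.2143, sweet potato $0.2250.
Take 1 serving of peanut butter: +6.0 g protein for $0.30 (total $0.30, still need 43.0 g).
Take 2 servings of cottage cheese: +26.0 g protein for $1.90 (total $2.20, still need 17.0 g).
Take 2 servings of brown rice: +8.0 g protein for $0.80 (total $3.00, still need 9.0 g).
Take 1 serving of quinoa: +7.0 g protein for $1.50 (total $4.50, still need 2.0 g).
Take 1 serving of sweet potato: +2.0 g protein for $0.45 (total $4.95, still need 0.0 g).
Filling from the cheapest source first is optimal under one linear minimum: $4.95.

$4.95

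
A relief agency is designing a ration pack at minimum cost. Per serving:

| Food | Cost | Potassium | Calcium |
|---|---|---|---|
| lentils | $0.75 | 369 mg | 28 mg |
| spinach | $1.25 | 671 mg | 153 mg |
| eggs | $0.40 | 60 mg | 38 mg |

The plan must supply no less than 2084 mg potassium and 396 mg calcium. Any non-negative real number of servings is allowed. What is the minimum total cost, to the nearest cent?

At the optimum either one food covers both requirements or two foods hit both targets exactly; no other combination can be cheaper.
lentils only: max(2084/369, 396/28) = 14.14 servings → $10.61.
spinach only: max(2084/671, 396/153) = 3.106 servings → $3.88.
eggs only: max(2084/60, 396/38) = 34.73 servings → $13.89.
lentils + spinach with both tight: 1.411 servings and 2.33 servings → $3.97.
lentils + eggs with both tight: 4.491 servings and 7.112 servings → $6.21.
spinach + eggs with both targets exact would need a negative amount; discard.
Cheapest feasible corner: $3.88.

$3.88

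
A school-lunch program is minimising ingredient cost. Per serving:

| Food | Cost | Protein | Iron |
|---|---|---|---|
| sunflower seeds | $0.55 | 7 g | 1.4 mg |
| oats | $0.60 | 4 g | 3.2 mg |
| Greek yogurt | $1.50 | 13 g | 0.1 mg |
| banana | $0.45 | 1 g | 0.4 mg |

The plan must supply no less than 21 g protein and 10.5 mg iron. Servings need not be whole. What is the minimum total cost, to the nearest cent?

The cheapest plan sits at a corner of the feasible region — with two constraints it uses at most two foods.
sunflower seeds only: max(21/7, 10.5/1.4) = 7.5 servings → $4.12.
oats only: max(21/4, 10.5/3.2) = 5.25 servings → $3.15.
Greek yogurt only: max(21/13, 10.5/0.1) = 105 servings → $157.50.
banana only: max(21/1, 10.5/0.4) = 26.25 servings → $11.81.
sunflower seeds + oats with both tight: 1.5 servings and 2.625 servings → $2.40.
sunflower seeds + Greek yogurt: the both-tight solution has a negative serving — not a feasible corner.
sunflower seeds + banana with both targets exact would need a negative amount; discard.
oats + Greek yogurt with both tight: 3.262 servings and 0.6117 servings → $2.87.
oats + banana with both tight: 1.312 servings and 15.75 servings → $7.88.
Greek yogurt + banana: intersection lies outside the first quadrant.
Cheapest feasible corner: $2.40.

$2.40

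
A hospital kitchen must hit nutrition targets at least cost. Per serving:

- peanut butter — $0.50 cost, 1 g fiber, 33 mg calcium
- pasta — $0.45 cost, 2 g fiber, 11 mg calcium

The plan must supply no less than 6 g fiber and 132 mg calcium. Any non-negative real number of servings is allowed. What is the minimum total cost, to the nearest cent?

$2.34

Two binding constraints pin down two serving amounts, so the optimal mix uses at most two foods. The candidates are each food alone (scaled to the tighter of fiber/calcium) and each pair with both constraints tight.
peanut butter only: max(6/1, 132/33) = 6 servings → $3.00.
pasta only: max(6/2, 132/11) = 12 servings → $5.40.
peanut butter + pasta with both tight: 3.6 servings and 1.2 servings → $2.34.
So the least-cost plan costs $2.34.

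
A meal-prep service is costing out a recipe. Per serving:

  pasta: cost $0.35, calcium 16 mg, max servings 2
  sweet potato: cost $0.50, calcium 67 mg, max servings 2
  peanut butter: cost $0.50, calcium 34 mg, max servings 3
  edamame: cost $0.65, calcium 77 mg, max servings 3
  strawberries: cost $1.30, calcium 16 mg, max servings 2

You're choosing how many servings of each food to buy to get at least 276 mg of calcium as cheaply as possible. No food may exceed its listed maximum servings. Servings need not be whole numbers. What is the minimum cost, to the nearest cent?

Cost per mg of calcium: sweet potato $0.0075, edamame $0.0084, peanut butter $0.0147, pasta $0.0219, strawberries $0.0813.
Take 2 servings of sweet potato: +134.0 mg calcium for $1.00 (total $1.00, still need 142.0 mg).
Take 1.844 servings of edamame: +142.0 mg calcium for $1.20 (total $2.20, still need 0.0 mg).
Filling from the cheapest source first is optimal under one linear minimum: $2.20.

$2.20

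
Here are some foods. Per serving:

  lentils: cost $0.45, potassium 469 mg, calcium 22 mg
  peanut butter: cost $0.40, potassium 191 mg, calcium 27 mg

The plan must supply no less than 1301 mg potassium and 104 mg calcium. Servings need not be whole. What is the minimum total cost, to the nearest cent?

With two linear requirements the optimum uses one or two foods; enumerate the corners.
lentils only: max(1301/469, 104/22) = 4.727 servings → $2.13.
peanut butter only: max(1301/191, 104/27) = 6.812 servings → $2.72.
lentils + peanut butter with both tight: 1.804 servings and 2.382 servings → $1.76.
The minimum over all feasible corners is $1.76.

$1.76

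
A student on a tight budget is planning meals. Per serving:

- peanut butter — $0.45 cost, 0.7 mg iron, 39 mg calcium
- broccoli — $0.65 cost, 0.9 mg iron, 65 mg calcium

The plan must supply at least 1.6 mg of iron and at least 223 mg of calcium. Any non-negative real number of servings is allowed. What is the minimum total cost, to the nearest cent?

$2.23

peanut butter only: max(1.6/0.7, 223/39) = 5.718 servings → $2.57.
broccoli only: max(1.6/0.9, 223/65) = 3.431 servings → $2.23.
peanut butter + broccoli: the both-tight solution has a negative serving — not a feasible corner.
So the least-cost plan costs $2.23.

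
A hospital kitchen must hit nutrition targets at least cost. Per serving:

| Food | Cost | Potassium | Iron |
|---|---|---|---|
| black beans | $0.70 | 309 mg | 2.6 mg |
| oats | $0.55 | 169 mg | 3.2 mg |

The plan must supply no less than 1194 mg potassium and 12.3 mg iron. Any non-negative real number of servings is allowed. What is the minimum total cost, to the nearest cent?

Minimising a linear cost over {potassium ≥ 1194, iron ≥ 12.3, servings ≥ 0} — the optimum is at a vertex, using one or two foods.
black beans only: max(1194/309, 12.3/2.6) = 4.731 servings → $3.31.
oats only: max(1194/169, 12.3/3.2) = 7.065 servings → $3.89.
black beans + oats with both tight: 3.171 servings and 1.267 servings → $2.92.
So the least-cost plan costs $2.92.

$2.92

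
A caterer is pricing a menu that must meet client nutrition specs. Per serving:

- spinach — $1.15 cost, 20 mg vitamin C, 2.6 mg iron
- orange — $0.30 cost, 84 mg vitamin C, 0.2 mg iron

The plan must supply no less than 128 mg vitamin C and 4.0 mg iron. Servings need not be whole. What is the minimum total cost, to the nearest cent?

$2.02

Minimising a linear cost over {vitamin C ≥ 128, iron ≥ 4.0, servings ≥ 0} — the optimum is at a vertex, using one or two foods.
spinach only: max(128/20, 4.0/2.6) = 6.4 servings → $7.36.
orange only: max(128/84, 4.0/0.2) = 20 servings → $6.00.
spinach + orange with both tight: 1.448 servings and 1.179 servings → $2.02.
So the least-cost plan costs $2.02.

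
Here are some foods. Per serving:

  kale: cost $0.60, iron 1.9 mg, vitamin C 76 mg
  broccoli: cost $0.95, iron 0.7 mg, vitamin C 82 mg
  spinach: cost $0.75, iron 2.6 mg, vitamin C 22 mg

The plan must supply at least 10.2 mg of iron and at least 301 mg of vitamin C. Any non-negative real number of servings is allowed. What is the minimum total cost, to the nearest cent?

$3.13

This is a tiny linear program; its minimum lies at a vertex of the feasible set. List the vertices and price them.
kale only: max(10.2/1.9, 301/76) = 5.368 servings → $3.22.
broccoli only: max(10.2/0.7, 301/82) = 14.57 servings → $13.84.
spinach only: max(10.2/2.6, 301/22) = 13.68 servings → $10.26.
kale + broccoli with both targets exact would need a negative amount; discard.
kale + spinach with both tight: 3.583 servings and 1.305 servings → $3.13.
broccoli + spinach with both tight: 2.822 servings and 3.163 servings → $5.05.
Cheapest feasible corner: $3.13.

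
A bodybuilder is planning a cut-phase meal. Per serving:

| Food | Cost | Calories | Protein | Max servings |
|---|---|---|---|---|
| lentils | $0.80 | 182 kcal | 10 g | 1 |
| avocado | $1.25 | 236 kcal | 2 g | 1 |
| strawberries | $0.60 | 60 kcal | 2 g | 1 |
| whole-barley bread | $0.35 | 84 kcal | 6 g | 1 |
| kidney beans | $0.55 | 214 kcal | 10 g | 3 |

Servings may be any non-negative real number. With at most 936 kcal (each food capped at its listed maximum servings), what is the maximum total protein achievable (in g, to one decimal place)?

46.9 g

Protein per kcal: whole-barley bread 0.07143, lentils 0.05495, kidney beans 0.04673, strawberries 0.03333, avocado 0.008475.
Take 1 serving of whole-barley bread: uses 84 kcal, +6.0 g protein (running total 6.0 g).
Take 1 serving of lentils: uses 182 kcal, +10.0 g protein (running total 16.0 g).
Take 3 servings of kidney beans: uses 642 kcal, +30.0 g protein (running total 46.0 g).
Take 0.4667 servings of strawberries: uses 28 kcal, +0.9 g protein (running total 46.9 g).
Filling greedily by protein-per-kcal is optimal for one linear limit, giving 46.9 g.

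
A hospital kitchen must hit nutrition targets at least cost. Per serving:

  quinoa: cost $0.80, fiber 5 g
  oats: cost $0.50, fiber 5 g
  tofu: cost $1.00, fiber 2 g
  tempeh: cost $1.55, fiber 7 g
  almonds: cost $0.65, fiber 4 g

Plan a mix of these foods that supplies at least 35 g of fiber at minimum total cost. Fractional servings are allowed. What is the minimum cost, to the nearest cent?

Cost per g of fiber: oats $0.1000, quinoa $0.1600, almonds $0.1625, tempeh $0.2214, tofu $0.5000.
With no serving limits, use only oats: 35 g / 5 g = 7 servings × $0.50 = $3.50.

$3.50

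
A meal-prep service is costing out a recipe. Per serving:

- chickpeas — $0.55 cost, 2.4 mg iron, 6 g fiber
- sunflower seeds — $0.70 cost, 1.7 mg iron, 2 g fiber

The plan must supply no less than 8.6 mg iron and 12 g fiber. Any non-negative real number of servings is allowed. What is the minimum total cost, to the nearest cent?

At the optimum either one food covers both requirements or two foods hit both targets exactly; no other combination can be cheaper.
chickpeas only: max(8.6/2.4, 12/6) = 3.583 servings → $1.97.
sunflower seeds only: max(8.6/1.7, 12/2) = 6 servings → $4.20.
chickpeas + sunflower seeds with both tight: 0.5926 servings and 4.222 servings → $3.28.
So the least-cost plan costs $1.97.

$1.97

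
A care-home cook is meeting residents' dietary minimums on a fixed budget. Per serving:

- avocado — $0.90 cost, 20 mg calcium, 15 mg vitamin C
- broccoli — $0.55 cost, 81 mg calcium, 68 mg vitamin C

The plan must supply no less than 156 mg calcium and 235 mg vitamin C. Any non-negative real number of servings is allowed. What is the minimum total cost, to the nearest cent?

$1.90

Minimising a linear cost over {calcium ≥ 156, vitamin C ≥ 235, servings ≥ 0} — the optimum is at a vertex, using one or two foods.
avocado only: max(156/20, 235/15) = 15.67 servings → $14.10.
broccoli only: max(156/81, 235/68) = 3.456 servings → $1.90.
avocado + broccoli with both targets exact would need a negative amount; discard.
So the least-cost plan costs $1.90.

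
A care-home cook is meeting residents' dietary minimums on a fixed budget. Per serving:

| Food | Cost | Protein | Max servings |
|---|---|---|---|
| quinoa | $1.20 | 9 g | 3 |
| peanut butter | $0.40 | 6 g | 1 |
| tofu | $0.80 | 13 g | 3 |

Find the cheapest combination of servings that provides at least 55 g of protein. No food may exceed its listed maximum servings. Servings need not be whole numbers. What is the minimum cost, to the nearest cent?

$4.13

Cost per g of protein: tofu $0.0615, peanut butter $0.0667, quinoa $0.1333.
Take 3 servings of tofu: +39.0 g protein for $2.40 (total $2.40, still need 16.0 g).
Take 1 serving of peanut butter: +6.0 g protein for $0.40 (total $2.80, still need 10.0 g).
Take 1.111 servings of quinoa: +10.0 g protein for $1.33 (total $4.13, still need 0.0 g).
Filling from the cheapest source first is optimal under one linear minimum: $4.13.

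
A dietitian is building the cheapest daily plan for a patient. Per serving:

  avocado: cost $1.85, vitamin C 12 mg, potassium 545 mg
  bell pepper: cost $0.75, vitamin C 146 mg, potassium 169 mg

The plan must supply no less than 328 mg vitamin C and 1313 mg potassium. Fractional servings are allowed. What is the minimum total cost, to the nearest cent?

$4.83

An LP optimum is at a vertex; with two nutrient constraints at most two foods are used. Check each candidate.
avocado only: max(328/12, 1313/545) = 27.33 servings → $50.57.
bell pepper only: max(328/146, 1313/169) = 7.769 servings → $5.83.
avocado + bell pepper with both tight: 1.757 servings and 2.102 servings → $4.83.
The minimum over all feasible corners is $4.83.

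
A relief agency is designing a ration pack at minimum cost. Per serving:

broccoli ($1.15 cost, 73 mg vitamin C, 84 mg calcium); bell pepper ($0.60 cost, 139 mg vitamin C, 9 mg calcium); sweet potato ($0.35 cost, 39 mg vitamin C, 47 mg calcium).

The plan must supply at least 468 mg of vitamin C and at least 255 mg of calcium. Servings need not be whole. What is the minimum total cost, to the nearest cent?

For a min-cost LP with two ≥-constraints, a basic feasible solution has at most two positive variables.
broccoli only: max(468/73, 255/84) = 6.411 servings → $7.37.
bell pepper only: max(468/139, 255/9) = 28.33 servings → $17.00.
sweet potato only: max(468/39, 255/47) = 12 servings → $4.20.
broccoli + bell pepper with both tight: 2.834 servings and 1.878 servings → $4.39.
broccoli + sweet potato with both targets exact would need a negative amount; discard.
bell pepper + sweet potato with both tight: 1.949 servings and 5.052 servings → $2.94.
So the least-cost plan costs $2.94.

$2.94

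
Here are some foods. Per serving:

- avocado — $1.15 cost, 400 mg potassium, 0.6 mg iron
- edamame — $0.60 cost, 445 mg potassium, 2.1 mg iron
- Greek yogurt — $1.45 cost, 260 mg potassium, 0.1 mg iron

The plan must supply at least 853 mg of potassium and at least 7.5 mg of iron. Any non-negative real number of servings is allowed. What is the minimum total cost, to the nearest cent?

$2.14

Compare the cost at each extreme point of the feasible region.
avocado only: max(853/400, 7.5/0.6) = 12.5 servings → $14.38.
edamame only: max(853/445, 7.5/2.1) = 3.571 servings → $2.14.
Greek yogurt only: max(853/260, 7.5/0.1) = 75 servings → $108.75.
avocado + edamame: the both-tight solution has a negative serving — not a feasible corner.
avocado + Greek yogurt with both targets exact would need a negative amount; discard.
edamame + Greek yogurt: the both-tight solution has a negative serving — not a feasible corner.
So the least-cost plan costs $2.14.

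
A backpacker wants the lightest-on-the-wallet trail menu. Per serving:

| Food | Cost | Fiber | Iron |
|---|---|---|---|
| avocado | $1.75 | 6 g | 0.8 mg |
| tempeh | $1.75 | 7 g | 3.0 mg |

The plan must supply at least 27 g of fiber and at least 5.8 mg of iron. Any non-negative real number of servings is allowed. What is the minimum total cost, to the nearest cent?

$6.75

Two binding constraints pin down two serving amounts, so the optimal mix uses at most two foods. The candidates are each food alone (scaled to the tighter of fiber/iron) and each pair with both constraints tight.
avocado only: max(27/6, 5.8/0.8) = 7.25 servings → $12.69.
tempeh only: max(27/7, 5.8/3.0) = 3.857 servings → $6.75.
avocado + tempeh with both tight: 3.258 servings and 1.065 servings → $7.56.
The minimum over all feasible corners is $6.75.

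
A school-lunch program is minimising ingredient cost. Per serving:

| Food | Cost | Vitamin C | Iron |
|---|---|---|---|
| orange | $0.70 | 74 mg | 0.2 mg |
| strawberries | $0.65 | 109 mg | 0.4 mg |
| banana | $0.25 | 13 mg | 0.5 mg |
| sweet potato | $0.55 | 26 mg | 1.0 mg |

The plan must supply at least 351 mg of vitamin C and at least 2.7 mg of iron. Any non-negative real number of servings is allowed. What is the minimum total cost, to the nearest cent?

A basic optimal solution has at most two foods positive. Try each food alone and each pair with both targets met exactly.
orange only: max(351/74, 2.7/0.2) = 13.5 servings → $9.45.
strawberries only: max(351/109, 2.7/0.4) = 6.75 servings → $4.39.
banana only: max(351/13, 2.7/0.5) = 27 servings → $6.75.
sweet potato only: max(351/26, 2.7/1.0) = 13.5 servings → $7.42.
orange + strawberries: intersection lies outside the first quadrant.
orange + banana with both tight: 4.081 servings and 3.767 servings → $3.80.
orange + sweet potato with both tight: 4.081 servings and 1.884 servings → $3.89.
strawberries + banana with both tight: 2.848 servings and 3.122 servings → $2.63.
strawberries + sweet potato with both tight: 2.848 servings and 1.561 servings → $2.71.
banana + sweet potato (both tight): parallel constraints — no distinct corner.
So the least-cost plan costs $2.63.

$2.63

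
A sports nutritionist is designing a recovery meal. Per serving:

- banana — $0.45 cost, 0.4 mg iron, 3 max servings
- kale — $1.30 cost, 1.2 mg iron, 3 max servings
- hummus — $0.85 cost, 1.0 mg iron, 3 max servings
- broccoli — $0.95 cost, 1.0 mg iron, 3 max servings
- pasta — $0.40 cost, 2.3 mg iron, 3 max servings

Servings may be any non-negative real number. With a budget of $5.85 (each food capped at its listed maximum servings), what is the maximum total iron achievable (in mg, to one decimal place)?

12.1 mg

Iron per dollar: pasta 5.75, hummus 1.176, broccoli 1.053, kale 0.9231, banana 0.8889.
Take 3 servings of pasta: spends $1.20, +6.9 mg iron (running total 6.9 mg).
Take 3 servings of hummus: spends $2.55, +3.0 mg iron (running total 9.9 mg).
Take 2.211 servings of broccoli: spends $2.10, +2.2 mg iron (running total 12.1 mg).
Greedy by best ratio exhausts the cost allowance optimally: 12.1 mg.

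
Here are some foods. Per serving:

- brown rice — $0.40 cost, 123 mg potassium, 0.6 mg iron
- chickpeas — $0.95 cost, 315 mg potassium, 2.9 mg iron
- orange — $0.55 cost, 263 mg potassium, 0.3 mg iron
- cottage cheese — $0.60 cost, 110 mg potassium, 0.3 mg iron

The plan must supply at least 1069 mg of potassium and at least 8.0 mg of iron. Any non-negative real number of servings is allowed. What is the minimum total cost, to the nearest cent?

Minimising a linear cost over {potassium ≥ 1069, iron ≥ 8.0, servings ≥ 0} — the optimum is at a vertex, using one or two foods.
brown rice only: max(1069/123, 8.0/0.6) = 13.33 servings → $5.33.
chickpeas only: max(1069/315, 8.0/2.9) = 3.394 servings → $3.22.
orange only: max(1069/263, 8.0/0.3) = 26.67 servings → $14.67.
cottage cheese only: max(1069/110, 8.0/0.3) = 26.67 servings → $16.00.
brown rice + chickpeas with both tight: 3.459 servings and 2.043 servings → $3.32.
brown rice + orange: the both-tight solution has a negative serving — not a feasible corner.
brown rice + cottage cheese: intersection lies outside the first quadrant.
chickpeas + orange with both tight: 2.669 servings and 0.8682 servings → $3.01.
chickpeas + cottage cheese with both tight: 2.491 servings and 2.584 servings → $3.92.
orange + cottage cheese with both targets exact would need a negative amount; discard.
The minimum over all feasible corners is $3.01.

$3.01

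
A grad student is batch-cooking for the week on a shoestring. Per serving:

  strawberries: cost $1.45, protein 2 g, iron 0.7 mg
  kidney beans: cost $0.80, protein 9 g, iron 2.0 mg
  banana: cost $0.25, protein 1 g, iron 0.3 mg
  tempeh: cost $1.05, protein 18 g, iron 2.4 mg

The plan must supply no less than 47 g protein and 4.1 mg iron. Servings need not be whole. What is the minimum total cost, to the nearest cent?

$2.74

An LP optimum is at a vertex; with two nutrient constraints at most two foods are used. Check each candidate.
strawberries only: max(47/2, 4.1/0.7) = 23.5 servings → $34.08.
kidney beans only: max(47/9, 4.1/2.0) = 5.222 servings → $4.18.
banana only: max(47/1, 4.1/0.3) = 47 servings → $11.75.
tempeh only: max(47/18, 4.1/2.4) = 2.611 servings → $2.74.
strawberries + kidney beans with both targets exact would need a negative amount; discard.
strawberries + banana: intersection lies outside the first quadrant.
strawberries + tempeh: intersection lies outside the first quadrant.
kidney beans + banana with both targets exact would need a negative amount; discard.
kidney beans + tempeh: intersection lies outside the first quadrant.
banana + tempeh with both targets exact would need a negative amount; discard.
Cheapest feasible corner: $2.74.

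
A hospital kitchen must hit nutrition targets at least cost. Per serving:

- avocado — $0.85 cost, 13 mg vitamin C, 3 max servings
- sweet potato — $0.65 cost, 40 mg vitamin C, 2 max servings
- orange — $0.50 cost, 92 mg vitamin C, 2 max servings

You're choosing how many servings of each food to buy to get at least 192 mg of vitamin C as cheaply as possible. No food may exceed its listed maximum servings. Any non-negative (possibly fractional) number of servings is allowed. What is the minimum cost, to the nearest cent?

$1.13

Cost per mg of vitamin C: orange $0.0054, sweet potato $0.0163, avocado $0.0654.
Take 2 servings of orange: +184.0 mg vitamin C for $1.00 (total $1.00, still need 8.0 mg).
Take 0.2 servings of sweet potato: +8.0 mg vitamin C for $0.13 (total $1.13, still need 0.0 mg).
Greedy by cheapest-per-mg is optimal for a single linear constraint, so the minimum cost is $1.13.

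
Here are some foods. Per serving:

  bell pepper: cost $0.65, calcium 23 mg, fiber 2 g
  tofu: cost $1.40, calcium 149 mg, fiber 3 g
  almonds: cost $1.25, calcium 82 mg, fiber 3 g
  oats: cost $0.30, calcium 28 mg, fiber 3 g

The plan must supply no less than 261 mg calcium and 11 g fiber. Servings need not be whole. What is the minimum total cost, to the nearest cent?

$2.54

The cheapest plan sits at a corner of the feasible region — with two constraints it uses at most two foods.
bell pepper only: max(261/23, 11/2) = 11.35 servings → $7.38.
tofu only: max(261/149, 11/3) = 3.667 servings → $5.13.
almonds only: max(261/82, 11/3) = 3.667 servings → $4.58.
oats only: max(261/28, 11/3) = 9.321 servings → $2.80.
bell pepper + tofu with both tight: 3.738 servings and 1.175 servings → $4.07.
bell pepper + almonds with both tight: 1.253 servings and 2.832 servings → $4.35.
bell pepper + oats: intersection lies outside the first quadrant.
tofu + almonds: the both-tight solution has a negative serving — not a feasible corner.
tofu + oats with both tight: 1.309 servings and 2.358 servings → $2.54.
almonds + oats with both tight: 2.932 servings and 0.7346 servings → $3.89.
The minimum over all feasible corners is $2.54.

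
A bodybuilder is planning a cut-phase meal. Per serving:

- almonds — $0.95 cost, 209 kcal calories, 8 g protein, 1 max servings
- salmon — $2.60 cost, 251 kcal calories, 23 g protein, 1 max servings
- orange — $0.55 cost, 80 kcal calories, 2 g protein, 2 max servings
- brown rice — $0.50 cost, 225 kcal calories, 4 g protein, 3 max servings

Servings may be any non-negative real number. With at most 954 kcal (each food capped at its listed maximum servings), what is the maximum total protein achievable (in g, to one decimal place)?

Protein per kcal: salmon 0.09163, almonds 0.03828, orange 0.025, brown rice 0.01778.
Take 1 serving of salmon: uses 251 kcal, +23.0 g protein (running total 23.0 g).
Take 1 serving of almonds: uses 209 kcal, +8.0 g protein (running total 31.0 g).
Take 2 servings of orange: uses 160 kcal, +4.0 g protein (running total 35.0 g).
Take 1.484 servings of brown rice: uses 334 kcal, +5.9 g protein (running total 40.9 g).
Greedy by best ratio exhausts the calories allowance optimally: 40.9 g.

40.9 g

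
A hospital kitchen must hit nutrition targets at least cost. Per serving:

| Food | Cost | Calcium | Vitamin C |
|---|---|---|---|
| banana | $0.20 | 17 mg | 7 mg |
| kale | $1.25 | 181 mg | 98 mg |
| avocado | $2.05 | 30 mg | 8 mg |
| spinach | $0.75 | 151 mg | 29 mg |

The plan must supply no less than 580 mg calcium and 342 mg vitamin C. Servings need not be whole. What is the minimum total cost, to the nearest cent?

Check every corner: each single food scaled to meet both minima, and each pair solved so both constraints bind.
banana only: max(580/17, 342/7) = 48.86 servings → $9.77.
kale only: max(580/181, 342/98) = 3.49 servings → $4.36.
avocado only: max(580/30, 342/8) = 42.75 servings → $87.64.
spinach only: max(580/151, 342/29) = 11.79 servings → $8.84.
banana + kale: the both-tight solution has a negative serving — not a feasible corner.
banana + avocado: the both-tight solution has a negative serving — not a feasible corner.
banana + spinach: intersection lies outside the first quadrant.
kale + avocado: intersection lies outside the first quadrant.
kale + spinach with both targets exact would need a negative amount; discard.
avocado + spinach: the both-tight solution has a negative serving — not a feasible corner.
The minimum over all feasible corners is $4.36.

$4.36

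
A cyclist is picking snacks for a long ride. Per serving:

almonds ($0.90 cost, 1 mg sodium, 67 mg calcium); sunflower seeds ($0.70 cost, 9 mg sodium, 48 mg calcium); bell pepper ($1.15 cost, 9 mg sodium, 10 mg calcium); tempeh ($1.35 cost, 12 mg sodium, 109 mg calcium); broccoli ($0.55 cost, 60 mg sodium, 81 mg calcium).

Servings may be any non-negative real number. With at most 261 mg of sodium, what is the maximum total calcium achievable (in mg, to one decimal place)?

17487.0 mg

Calcium per mg sodium: almonds 67, tempeh 9.083, sunflower seeds 5.333, broccoli 1.35, bell pepper 1.111.
With no serving limits, spend the whole sodium allowance on almonds: 261 mg / 1 mg × 67 mg = 17487.0 mg.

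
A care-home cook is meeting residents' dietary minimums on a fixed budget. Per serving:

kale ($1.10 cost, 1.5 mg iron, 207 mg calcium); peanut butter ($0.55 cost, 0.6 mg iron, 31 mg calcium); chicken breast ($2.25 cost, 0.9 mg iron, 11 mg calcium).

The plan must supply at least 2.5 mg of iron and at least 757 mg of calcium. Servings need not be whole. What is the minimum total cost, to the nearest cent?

Compare the cost at each extreme point of the feasible region.
kale only: max(2.5/1.5, 757/207) = 3.657 servings → $4.02.
peanut butter only: max(2.5/0.6, 757/31) = 24.42 servings → $13.43.
chicken breast only: max(2.5/0.9, 757/11) = 68.82 servings → $154.84.
kale + peanut butter: intersection lies outside the first quadrant.
kale + chicken breast with both targets exact would need a negative amount; discard.
peanut butter + chicken breast: the both-tight solution has a negative serving — not a feasible corner.
So the least-cost plan costs $4.02.

$4.02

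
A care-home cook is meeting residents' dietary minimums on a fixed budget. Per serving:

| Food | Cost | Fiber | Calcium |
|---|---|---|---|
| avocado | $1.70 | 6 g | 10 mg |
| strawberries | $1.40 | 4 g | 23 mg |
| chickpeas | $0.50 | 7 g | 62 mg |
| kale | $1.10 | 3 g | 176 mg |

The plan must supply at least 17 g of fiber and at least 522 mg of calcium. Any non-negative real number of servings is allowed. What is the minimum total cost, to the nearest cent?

Minimising a linear cost over {fiber ≥ 17, calcium ≥ 522, servings ≥ 0} — the optimum is at a vertex, using one or two foods.
avocado only: max(17/6, 522/10) = 52.2 servings → $88.74.
strawberries only: max(17/4, 522/23) = 22.7 servings → $31.77.
chickpeas only: max(17/7, 522/62) = 8.419 servings → $4.21.
kale only: max(17/3, 522/176) = 5.667 servings → $6.23.
avocado + strawberries: intersection lies outside the first quadrant.
avocado + chickpeas: the both-tight solution has a negative serving — not a feasible corner.
avocado + kale with both tight: 1.39 servings and 2.887 servings → $5.54.
strawberries + chickpeas: intersection lies outside the first quadrant.
strawberries + kale with both tight: 2.246 servings and 2.672 servings → $6.08.
chickpeas + kale with both tight: 1.363 servings and 2.486 servings → $3.42.
Cheapest feasible corner: $3.42.

$3.42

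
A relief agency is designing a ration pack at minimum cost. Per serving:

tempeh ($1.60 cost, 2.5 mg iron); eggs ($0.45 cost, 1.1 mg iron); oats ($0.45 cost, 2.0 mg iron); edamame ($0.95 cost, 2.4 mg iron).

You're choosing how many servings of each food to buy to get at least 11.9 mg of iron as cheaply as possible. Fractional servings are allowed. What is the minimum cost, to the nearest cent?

Cost per mg of iron: oats $0.2250, edamame $0.3958, eggs $0.4091, tempeh $0.6400.
With no serving limits, use only oats: 11.9 mg / 2.0 mg = 5.95 servings × $0.45 = $2.68.

$2.68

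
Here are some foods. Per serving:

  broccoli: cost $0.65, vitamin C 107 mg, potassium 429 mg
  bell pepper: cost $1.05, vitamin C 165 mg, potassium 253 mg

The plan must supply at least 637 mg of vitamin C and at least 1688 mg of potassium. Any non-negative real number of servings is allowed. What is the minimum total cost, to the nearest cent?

$3.87

broccoli only: max(637/107, 1688/429) = 5.953 servings → $3.87.
bell pepper only: max(637/165, 1688/253) = 6.672 servings → $7.01.
broccoli + bell pepper with both tight: 2.685 servings and 2.12 servings → $3.97.
So the least-cost plan costs $3.87.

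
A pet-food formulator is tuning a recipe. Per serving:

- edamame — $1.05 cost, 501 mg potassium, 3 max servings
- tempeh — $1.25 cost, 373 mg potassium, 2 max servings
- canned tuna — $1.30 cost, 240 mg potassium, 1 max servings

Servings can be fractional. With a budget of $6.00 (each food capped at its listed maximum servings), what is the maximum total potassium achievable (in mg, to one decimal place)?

Potassium per dollar: edamame 477.1, tempeh 298.4, canned tuna 184.6.
Take 3 servings of edamame: spends $3.15, +1503.0 mg potassium (running total 1503.0 mg).
Take 2 servings of tempeh: spends $2.50, +746.0 mg potassium (running total 2249.0 mg).
Take 0.2692 servings of canned tuna: spends $0.35, +64.6 mg potassium (running total 2313.6 mg).
Filling greedily by potassium-per-dollar is optimal for one linear limit, giving 2313.6 mg.

2313.6 mg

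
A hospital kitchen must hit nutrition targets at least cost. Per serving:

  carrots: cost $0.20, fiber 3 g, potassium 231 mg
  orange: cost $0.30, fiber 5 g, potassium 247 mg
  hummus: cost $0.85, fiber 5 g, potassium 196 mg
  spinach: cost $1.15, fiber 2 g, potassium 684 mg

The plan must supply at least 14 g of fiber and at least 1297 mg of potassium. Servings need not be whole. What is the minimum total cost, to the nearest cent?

$1.12

For a min-cost LP with two ≥-constraints, a basic feasible solution has at most two positive variables.
carrots only: max(14/3, 1297/231) = 5.615 servings → $1.12.
orange only: max(14/5, 1297/247) = 5.251 servings → $1.58.
hummus only: max(14/5, 1297/196) = 6.617 servings → $5.62.
spinach only: max(14/2, 1297/684) = 7 servings → $8.05.
carrots + orange with both targets exact would need a negative amount; discard.
carrots + hummus: the both-tight solution has a negative serving — not a feasible corner.
carrots + spinach with both tight: 4.391 servings and 0.4132 servings → $1.35.
orange + hummus: the both-tight solution has a negative serving — not a feasible corner.
orange + spinach with both tight: 2.386 servings and 1.035 servings → $1.91.
hummus + spinach with both tight: 2.306 servings and 1.235 servings → $3.38.
Cheapest feasible corner: $1.12.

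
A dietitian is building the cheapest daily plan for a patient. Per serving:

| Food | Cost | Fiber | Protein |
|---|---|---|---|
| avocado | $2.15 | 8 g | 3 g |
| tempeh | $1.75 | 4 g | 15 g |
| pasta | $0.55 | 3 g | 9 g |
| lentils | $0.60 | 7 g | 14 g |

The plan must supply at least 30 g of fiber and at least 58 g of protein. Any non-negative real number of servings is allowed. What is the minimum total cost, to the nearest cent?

$2.57

With two linear requirements the optimum uses one or two foods; enumerate the corners.
avocado only: max(30/8, 58/3) = 19.33 servings → $41.57.
tempeh only: max(30/4, 58/15) = 7.5 servings → $13.12.
pasta only: max(30/3, 58/9) = 10 servings → $5.50.
lentils only: max(30/7, 58/14) = 4.286 servings → $2.57.
avocado + tempeh with both tight: 2.019 servings and 3.463 servings → $10.40.
avocado + pasta with both tight: 1.524 servings and 5.937 servings → $6.54.
avocado + lentils with both tight: 0.1538 servings and 4.11 servings → $2.80.
tempeh + pasta: the both-tight solution has a negative serving — not a feasible corner.
tempeh + lentils with both targets exact would need a negative amount; discard.
pasta + lentils: the both-tight solution has a negative serving — not a feasible corner.
So the least-cost plan costs $2.57.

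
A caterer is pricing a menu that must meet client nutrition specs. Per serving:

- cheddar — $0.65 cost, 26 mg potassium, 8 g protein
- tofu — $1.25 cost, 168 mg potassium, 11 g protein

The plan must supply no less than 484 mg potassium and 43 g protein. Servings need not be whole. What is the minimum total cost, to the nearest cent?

$4.42

Compare the cost at each extreme point of the feasible region.
cheddar only: max(484/26, 43/8) = 18.62 servings → $12.10.
tofu only: max(484/168, 43/11) = 3.909 servings → $4.89.
cheddar + tofu with both tight: 1.796 servings and 2.603 servings → $4.42.
Cheapest feasible corner: $4.42.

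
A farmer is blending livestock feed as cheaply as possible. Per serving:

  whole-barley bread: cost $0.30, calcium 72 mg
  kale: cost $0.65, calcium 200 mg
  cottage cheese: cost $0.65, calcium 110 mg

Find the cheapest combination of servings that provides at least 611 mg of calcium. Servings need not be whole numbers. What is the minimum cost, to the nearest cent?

Cost per mg of calcium: kale $0.0032, whole-barley bread $0.0042, cottage cheese $0.0059.
With no serving limits, use only kale: 611 mg / 200 mg = 3.055 servings × $0.65 = $1.99.

$1.99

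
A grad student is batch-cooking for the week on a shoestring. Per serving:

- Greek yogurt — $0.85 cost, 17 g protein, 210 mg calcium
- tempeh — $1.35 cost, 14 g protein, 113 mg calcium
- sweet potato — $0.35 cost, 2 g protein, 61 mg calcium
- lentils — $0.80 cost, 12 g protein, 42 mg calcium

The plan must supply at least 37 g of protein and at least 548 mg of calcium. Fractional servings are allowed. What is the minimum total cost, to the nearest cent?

$2.22

An LP optimum is at a vertex; with two nutrient constraints at most two foods are used. Check each candidate.
Greek yogurt only: max(37/17, 548/210) = 2.61 servings → $2.22.
tempeh only: max(37/14, 548/113) = 4.85 servings → $6.55.
sweet potato only: max(37/2, 548/61) = 18.5 servings → $6.47.
lentils only: max(37/12, 548/42) = 13.05 servings → $10.44.
Greek yogurt + tempeh with both targets exact would need a negative amount; discard.
Greek yogurt + sweet potato with both tight: 1.882 servings and 2.506 servings → $2.48.
Greek yogurt + lentils with both targets exact would need a negative amount; discard.
tempeh + sweet potato with both tight: 1.849 servings and 5.559 servings → $4.44.
tempeh + lentils: intersection lies outside the first quadrant.
sweet potato + lentils with both tight: 7.75 servings and 1.792 servings → $4.15.
Cheapest feasible corner: $2.22.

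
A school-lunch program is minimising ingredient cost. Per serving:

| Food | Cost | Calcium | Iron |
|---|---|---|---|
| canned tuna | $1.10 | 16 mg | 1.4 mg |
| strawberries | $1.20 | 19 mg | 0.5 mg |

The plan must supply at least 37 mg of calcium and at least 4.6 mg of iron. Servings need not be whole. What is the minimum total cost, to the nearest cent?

For a min-cost LP with two ≥-constraints, a basic feasible solution has at most two positive variables.
canned tuna only: max(37/16, 4.6/1.4) = 3.286 servings → $3.61.
strawberries only: max(37/19, 4.6/0.5) = 9.2 servings → $11.04.
canned tuna + strawberries with both targets exact would need a negative amount; discard.
Cheapest feasible corner: $3.61.

$3.61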